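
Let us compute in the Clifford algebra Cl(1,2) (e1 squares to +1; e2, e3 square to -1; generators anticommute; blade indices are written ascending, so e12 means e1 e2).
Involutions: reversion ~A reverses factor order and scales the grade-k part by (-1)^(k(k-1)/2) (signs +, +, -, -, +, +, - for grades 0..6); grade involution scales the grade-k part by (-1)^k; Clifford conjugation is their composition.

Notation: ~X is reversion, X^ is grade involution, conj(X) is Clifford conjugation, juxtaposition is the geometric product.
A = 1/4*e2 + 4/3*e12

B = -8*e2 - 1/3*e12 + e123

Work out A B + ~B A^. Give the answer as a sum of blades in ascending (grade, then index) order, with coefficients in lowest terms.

first term: 14/9 + 127/12*e1 + 4/3*e3 + 1/4*e13
second term: -14/9 - 127/12*e1 - 4/3*e3 + 1/4*e13
Answer: 1/2*e13


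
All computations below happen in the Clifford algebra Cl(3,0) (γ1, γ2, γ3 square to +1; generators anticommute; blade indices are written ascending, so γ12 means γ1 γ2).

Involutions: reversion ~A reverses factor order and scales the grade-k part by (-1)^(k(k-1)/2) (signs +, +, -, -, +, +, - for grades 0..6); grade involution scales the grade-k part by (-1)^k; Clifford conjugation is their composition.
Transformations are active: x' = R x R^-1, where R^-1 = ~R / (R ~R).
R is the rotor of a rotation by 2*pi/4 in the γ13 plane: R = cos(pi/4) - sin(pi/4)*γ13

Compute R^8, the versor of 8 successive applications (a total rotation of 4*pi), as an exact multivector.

Half-angle bookkeeping: 8 applications in γ13 add up to rotor phase 8*pi/4 = 2*pi, so R^8 = cos(2*pi) - sin(2*pi)*γ13.
cos(2*pi) = 1 and sin(2*pi) = 0, so R^8 = 1. The total rotation 4*pi is 2 full turns, so every vector returns to itself, yet the rotor is +1, back on the identity sheet (an even number of 2*pi turns).
Answer: 1


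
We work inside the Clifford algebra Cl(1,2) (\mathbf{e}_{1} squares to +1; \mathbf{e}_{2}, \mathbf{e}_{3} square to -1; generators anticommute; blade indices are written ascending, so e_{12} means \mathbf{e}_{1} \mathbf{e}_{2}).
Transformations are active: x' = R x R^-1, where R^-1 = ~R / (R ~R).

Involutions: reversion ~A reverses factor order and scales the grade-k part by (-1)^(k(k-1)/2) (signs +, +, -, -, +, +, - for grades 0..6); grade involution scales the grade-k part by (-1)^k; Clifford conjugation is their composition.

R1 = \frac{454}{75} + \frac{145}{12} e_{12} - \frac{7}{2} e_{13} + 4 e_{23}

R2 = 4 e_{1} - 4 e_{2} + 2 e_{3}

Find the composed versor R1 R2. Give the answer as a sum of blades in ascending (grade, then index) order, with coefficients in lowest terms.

Distribute over the terms of R2 (each basis-blade product reordered to ascending indices, repeated generators contracted through their squares):
R1 (4 e_{1}) = \frac{1816}{75} e_{1} - \frac{145}{3} e_{2} + 14 e_{3} + 16 e_{123}
R1 (-4 e_{2}) = \frac{145}{3} e_{1} - \frac{1816}{75} e_{2} - 16 e_{3} - 14 e_{123}
R1 (2 e_{3}) = 7 e_{1} - 8 e_{2} + \frac{908}{75} e_{3} + \frac{145}{6} e_{123}
Summing the partial products and collecting blades:
Answer: \frac{5966}{75} e_{1} - \frac{6041}{75} e_{2} + \frac{758}{75} e_{3} + \frac{157}{6} e_{123}


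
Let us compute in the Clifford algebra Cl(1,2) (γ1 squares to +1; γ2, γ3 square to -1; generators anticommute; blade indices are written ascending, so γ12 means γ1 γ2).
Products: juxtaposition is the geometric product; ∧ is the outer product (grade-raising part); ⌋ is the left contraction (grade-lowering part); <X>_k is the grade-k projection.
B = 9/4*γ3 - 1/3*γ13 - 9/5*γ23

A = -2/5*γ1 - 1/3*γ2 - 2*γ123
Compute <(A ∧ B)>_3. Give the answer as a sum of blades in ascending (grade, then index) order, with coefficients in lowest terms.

step 1: -9/10*γ13 - 3/4*γ23 + 137/225*γ123
step 2: 137/225*γ123
Answer: 137/225*γ123


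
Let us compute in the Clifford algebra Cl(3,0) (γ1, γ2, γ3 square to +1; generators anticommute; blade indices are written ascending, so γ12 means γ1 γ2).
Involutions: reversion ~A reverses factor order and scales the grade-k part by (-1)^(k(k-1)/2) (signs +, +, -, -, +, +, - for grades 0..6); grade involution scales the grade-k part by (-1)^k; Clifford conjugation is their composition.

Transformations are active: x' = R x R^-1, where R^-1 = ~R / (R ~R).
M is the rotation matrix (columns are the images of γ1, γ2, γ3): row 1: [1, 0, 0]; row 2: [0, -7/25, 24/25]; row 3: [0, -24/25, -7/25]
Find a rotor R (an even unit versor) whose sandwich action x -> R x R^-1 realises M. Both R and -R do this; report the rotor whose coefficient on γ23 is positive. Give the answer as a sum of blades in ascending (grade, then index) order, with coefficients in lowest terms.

Method: write R = a + b12*γ12 + b13*γ13 + b23*γ23 with a^2 + b12^2 + b13^2 + b23^2 = 1 (so R^-1 = ~R). Expanding the columns R e_j ~R gives tr M = 4a^2 - 1 and, from the antisymmetric part, M21 - M12 = -4a*b12, M13 - M31 = 4a*b13, M32 - M23 = -4a*b23.
Here tr M = 11/25, so a^2 = (1 + tr M)/4 = 9/25 and a = ±3/5. Taking a = 3/5: M21 - M12 = 0, M13 - M31 = 0, M32 - M23 = -48/25, giving b12 = 0, b13 = 0, b23 = 4/5, i.e. R = 3/5 + 4/5*γ23.
Its γ23 coefficient is already positive.
Answer: 3/5 + 4/5*γ23. Recall the cover is two-to-one: with M of trace 11/25, both preimages act alike, and the stated γ23 sign chooses the sheet.


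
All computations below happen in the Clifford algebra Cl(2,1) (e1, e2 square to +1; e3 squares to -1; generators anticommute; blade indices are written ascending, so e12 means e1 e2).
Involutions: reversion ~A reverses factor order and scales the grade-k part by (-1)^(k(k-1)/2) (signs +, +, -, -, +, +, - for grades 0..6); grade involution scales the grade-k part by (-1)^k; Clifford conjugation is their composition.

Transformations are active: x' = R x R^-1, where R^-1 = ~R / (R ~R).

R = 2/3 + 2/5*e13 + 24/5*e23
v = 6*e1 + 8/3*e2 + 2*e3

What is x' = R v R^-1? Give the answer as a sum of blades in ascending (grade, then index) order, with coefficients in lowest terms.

~R = 2/3 - 2/5*e13 - 24/5*e23, and R ~R = -1024/45, so R^-1 = ~R / (-1024/45).
R v = 16/5*e1 - 352/45*e2 - 208/15*e3 + 416/15*e123
Answer: 441/80*e1 - 191/60*e2 - 19/16*e3


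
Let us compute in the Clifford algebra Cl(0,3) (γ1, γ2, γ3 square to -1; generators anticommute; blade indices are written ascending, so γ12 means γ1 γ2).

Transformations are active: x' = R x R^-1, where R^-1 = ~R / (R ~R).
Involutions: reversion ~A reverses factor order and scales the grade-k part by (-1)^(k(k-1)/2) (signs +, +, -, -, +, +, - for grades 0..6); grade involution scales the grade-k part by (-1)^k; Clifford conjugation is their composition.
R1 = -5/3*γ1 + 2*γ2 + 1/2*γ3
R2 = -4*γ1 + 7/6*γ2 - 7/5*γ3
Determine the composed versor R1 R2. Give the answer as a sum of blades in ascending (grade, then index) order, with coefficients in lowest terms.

Distribute over the terms of R1 (each basis-blade product reordered to ascending indices, repeated generators contracted through their squares):
(-5/3*γ1) R2 = -20/3 - 35/18*γ12 + 7/3*γ13
(2*γ2) R2 = -7/3 + 8*γ12 - 14/5*γ23
(1/2*γ3) R2 = 7/10 + 2*γ13 - 7/12*γ23
Summing the partial products and collecting blades:
Answer: -83/10 + 109/18*γ12 + 13/3*γ13 - 203/60*γ23


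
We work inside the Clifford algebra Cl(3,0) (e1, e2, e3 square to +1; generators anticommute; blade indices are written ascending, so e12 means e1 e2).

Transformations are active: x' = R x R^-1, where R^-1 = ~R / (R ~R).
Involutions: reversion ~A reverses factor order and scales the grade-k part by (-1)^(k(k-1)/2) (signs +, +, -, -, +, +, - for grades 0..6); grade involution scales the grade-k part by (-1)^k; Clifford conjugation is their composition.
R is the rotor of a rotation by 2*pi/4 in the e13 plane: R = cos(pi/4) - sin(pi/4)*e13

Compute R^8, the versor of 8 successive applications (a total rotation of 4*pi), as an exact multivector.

Rotor phase runs at HALF the rotation angle; powers of one rotor simply add phase, so after 8 steps in e13 the phase is 8*pi/4 = 2*pi and R^8 = cos(2*pi) - sin(2*pi)*e13.
cos(2*pi) = 1 and sin(2*pi) = 0, so R^8 = 1. The total rotation 4*pi is 2 full turns, so every vector returns to itself, yet the rotor is +1, back on the identity sheet (an even number of 2*pi turns).
Answer: 1


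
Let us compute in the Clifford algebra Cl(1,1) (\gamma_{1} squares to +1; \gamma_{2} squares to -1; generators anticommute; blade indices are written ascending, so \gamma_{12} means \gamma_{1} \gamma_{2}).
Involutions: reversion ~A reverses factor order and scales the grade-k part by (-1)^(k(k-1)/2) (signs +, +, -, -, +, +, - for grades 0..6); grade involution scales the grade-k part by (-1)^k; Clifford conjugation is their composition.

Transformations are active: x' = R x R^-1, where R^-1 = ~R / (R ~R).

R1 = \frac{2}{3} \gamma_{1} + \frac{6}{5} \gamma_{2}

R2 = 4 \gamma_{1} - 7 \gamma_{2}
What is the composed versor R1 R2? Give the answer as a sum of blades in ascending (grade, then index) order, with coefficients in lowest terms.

Distribute over the terms of R1 (each basis-blade product reordered to ascending indices, repeated generators contracted through their squares):
(\frac{2}{3} \gamma_{1}) R2 = \frac{8}{3} - \frac{14}{3} \gamma_{12}
(\frac{6}{5} \gamma_{2}) R2 = \frac{42}{5} - \frac{24}{5} \gamma_{12}
Summing the partial products and collecting blades:
Answer: \frac{166}{15} - \frac{142}{15} \gamma_{12}


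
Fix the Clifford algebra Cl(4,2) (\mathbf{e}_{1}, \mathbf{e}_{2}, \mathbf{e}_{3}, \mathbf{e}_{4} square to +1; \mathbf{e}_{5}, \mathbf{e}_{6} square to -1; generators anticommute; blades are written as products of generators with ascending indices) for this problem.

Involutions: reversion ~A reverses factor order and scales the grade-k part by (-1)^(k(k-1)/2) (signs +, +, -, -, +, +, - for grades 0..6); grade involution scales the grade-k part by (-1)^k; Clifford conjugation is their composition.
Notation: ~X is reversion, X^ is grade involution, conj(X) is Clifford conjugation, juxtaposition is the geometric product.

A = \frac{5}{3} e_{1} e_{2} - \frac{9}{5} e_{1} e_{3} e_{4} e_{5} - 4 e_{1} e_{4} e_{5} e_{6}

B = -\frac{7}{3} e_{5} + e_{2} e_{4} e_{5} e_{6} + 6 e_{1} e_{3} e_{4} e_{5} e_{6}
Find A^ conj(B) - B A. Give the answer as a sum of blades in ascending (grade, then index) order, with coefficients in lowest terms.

first term: -24 e_{3} - \frac{54}{5} e_{6} - 4 e_{1} e_{2} + \frac{35}{9} e_{1} e_{2} e_{5} + \frac{21}{5} e_{1} e_{3} e_{4} - \frac{28}{3} e_{1} e_{4} e_{6} + \frac{9}{5} e_{1} e_{2} e_{3} e_{6} + \frac{5}{3} e_{1} e_{4} e_{5} e_{6} + 10 e_{2} e_{3} e_{4} e_{5} e_{6}
second term: 24 e_{3} + \frac{54}{5} e_{6} + 4 e_{1} e_{2} - \frac{35}{9} e_{1} e_{2} e_{5} + \frac{21}{5} e_{1} e_{3} e_{4} - \frac{28}{3} e_{1} e_{4} e_{6} + \frac{9}{5} e_{1} e_{2} e_{3} e_{6} - \frac{5}{3} e_{1} e_{4} e_{5} e_{6} + 10 e_{2} e_{3} e_{4} e_{5} e_{6}
Answer: -48 e_{3} - \frac{108}{5} e_{6} - 8 e_{1} e_{2} + \frac{70}{9} e_{1} e_{2} e_{5} + \frac{10}{3} e_{1} e_{4} e_{5} e_{6}


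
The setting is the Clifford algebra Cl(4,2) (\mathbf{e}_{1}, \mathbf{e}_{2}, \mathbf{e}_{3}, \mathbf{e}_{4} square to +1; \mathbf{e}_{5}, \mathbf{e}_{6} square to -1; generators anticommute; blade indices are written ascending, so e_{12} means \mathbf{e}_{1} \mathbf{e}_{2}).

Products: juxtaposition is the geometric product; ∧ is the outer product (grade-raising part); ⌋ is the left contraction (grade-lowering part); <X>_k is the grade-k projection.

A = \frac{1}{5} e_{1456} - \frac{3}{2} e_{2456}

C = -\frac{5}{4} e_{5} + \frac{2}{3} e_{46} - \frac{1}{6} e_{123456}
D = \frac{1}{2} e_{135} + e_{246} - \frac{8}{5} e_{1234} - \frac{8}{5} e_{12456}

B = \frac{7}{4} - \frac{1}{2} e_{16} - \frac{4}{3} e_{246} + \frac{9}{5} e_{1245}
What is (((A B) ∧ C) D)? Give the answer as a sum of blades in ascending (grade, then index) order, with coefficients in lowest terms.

step 1: 2 e_{5} + \frac{27}{10} e_{16} + \frac{9}{25} e_{26} - \frac{1}{10} e_{45} - \frac{4}{15} e_{125} - \frac{3}{4} e_{1245} + \frac{7}{20} e_{1456} - \frac{21}{8} e_{2456}
step 2: \frac{27}{8} e_{156} + \frac{9}{20} e_{256} - \frac{4}{3} e_{456} + \frac{8}{45} e_{12456}
step 3: -\frac{64}{225} - \frac{32}{15} e_{12} - \frac{18}{25} e_{14} + \frac{8}{45} e_{15} + \frac{27}{5} e_{24} - \frac{4}{3} e_{25} + \frac{27}{16} e_{36} - \frac{9}{20} e_{45} - \frac{64}{225} e_{356} - \frac{9}{40} e_{1236} - \frac{27}{8} e_{1245} - \frac{2}{3} e_{1346} - \frac{4}{45} e_{2346} - \frac{32}{15} e_{12356} + \frac{18}{25} e_{13456} - \frac{27}{5} e_{23456}
Answer: -\frac{64}{225} - \frac{32}{15} e_{12} - \frac{18}{25} e_{14} + \frac{8}{45} e_{15} + \frac{27}{5} e_{24} - \frac{4}{3} e_{25} + \frac{27}{16} e_{36} - \frac{9}{20} e_{45} - \frac{64}{225} e_{356} - \frac{9}{40} e_{1236} - \frac{27}{8} e_{1245} - \frac{2}{3} e_{1346} - \frac{4}{45} e_{2346} - \frac{32}{15} e_{12356} + \frac{18}{25} e_{13456} - \frac{27}{5} e_{23456}


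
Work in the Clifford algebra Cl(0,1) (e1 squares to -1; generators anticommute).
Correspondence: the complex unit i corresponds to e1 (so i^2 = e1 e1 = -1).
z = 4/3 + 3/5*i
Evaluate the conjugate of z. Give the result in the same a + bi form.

In blades: z = 4/3 + 3/5*e1.
Conjugation here is Clifford conjugation: the scalar is fixed and the grade-1 and grade-2 blades all flip sign, giving 4/3 - 3/5*e1; translating back:
Answer: 4/3 - 3/5*i


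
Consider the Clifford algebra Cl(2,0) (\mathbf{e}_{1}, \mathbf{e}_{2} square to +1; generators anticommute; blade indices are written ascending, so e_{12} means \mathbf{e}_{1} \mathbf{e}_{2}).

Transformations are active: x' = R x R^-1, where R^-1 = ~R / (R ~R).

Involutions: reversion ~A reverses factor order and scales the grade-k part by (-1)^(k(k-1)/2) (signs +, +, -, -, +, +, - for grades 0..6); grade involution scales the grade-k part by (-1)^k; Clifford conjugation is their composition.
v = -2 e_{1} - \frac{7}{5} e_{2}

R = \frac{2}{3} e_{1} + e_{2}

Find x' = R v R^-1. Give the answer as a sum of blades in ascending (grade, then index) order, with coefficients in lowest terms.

~R = \frac{2}{3} e_{1} + e_{2}, and R ~R = \frac{13}{9}, so R^-1 = ~R / (\frac{13}{9}).
R v = -\frac{41}{15} + \frac{16}{15} e_{12}
Answer: -\frac{34}{65} e_{1} - \frac{31}{13} e_{2}


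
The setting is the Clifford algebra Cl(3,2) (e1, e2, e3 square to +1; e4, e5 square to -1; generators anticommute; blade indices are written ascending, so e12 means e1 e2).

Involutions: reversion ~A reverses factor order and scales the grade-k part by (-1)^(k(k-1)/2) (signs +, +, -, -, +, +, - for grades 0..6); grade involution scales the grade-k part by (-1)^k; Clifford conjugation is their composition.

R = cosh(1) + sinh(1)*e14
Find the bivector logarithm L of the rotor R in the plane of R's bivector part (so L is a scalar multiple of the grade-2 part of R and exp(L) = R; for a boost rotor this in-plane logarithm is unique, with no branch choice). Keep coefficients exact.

The scalar part of R is cosh(1), so cosh pins the rapidity up to sign — the sign comes from the bivector part; dividing that part by sinh of the rapidity yields the plane, and the in-plane L = rapidity * plane is unique because the two sign choices cancel.
Concretely: cosh(rapidity) = cosh(1) gives rapidity = ±1, and since rapidity/sinh(rapidity) is even the sign is immaterial: L = (rapidity/sinh(rapidity)) * <R>_2 = (1/sinh(1)) * <R>_2.
Answer: e14


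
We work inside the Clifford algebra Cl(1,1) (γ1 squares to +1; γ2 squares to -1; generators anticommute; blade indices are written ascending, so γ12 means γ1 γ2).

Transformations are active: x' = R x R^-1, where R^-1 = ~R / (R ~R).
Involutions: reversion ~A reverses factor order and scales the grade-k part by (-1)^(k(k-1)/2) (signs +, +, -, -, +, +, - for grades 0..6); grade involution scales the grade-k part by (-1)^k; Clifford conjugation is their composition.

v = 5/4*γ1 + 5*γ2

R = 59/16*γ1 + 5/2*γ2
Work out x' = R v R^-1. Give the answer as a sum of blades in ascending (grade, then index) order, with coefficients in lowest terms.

~R = 59/16*γ1 + 5/2*γ2, and R ~R = 1881/256, so R^-1 = ~R / (1881/256).
R v = -505/64 + 245/16*γ12
Answer: -68995/7524*γ1 - 19505/1881*γ2


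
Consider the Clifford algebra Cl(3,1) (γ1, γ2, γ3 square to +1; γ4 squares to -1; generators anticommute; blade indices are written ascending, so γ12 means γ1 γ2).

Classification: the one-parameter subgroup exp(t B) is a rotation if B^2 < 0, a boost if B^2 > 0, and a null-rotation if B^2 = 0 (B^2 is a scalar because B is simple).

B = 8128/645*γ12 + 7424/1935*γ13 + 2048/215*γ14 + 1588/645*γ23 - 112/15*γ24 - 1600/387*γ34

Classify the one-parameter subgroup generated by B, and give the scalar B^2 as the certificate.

B^2 term by term: the squares give (8128/645)^2*(γ12)^2 + (7424/1935)^2*(γ13)^2 + (2048/215)^2*(γ14)^2 + (1588/645)^2*(γ23)^2 + (-112/15)^2*(γ24)^2 + (-1600/387)^2*(γ34)^2 = 66064384/416025*(-1) + 55115776/3744225*(-1) + 4194304/46225*(+1) + 2521744/416025*(-1) + 12544/225*(+1) + 2560000/149769*(+1) = -16 (each basis 2-blade squares to minus the product of its generators' squares); cross terms between blades sharing an index anticommute and cancel; the commuting (index-disjoint) pairs give grade-4 terms 2*c*c'*(blade product), which cancel blade by blade — γ1234: -5201920/49923 + 1662976/29025 + 6504448/138675 = 0 — confirming B is simple. So B^2 = -16.
Answer: rotation, certificate B^2 = -16. Check the certificate: B^2 = -16, and that sign is decisive whatever form B takes.


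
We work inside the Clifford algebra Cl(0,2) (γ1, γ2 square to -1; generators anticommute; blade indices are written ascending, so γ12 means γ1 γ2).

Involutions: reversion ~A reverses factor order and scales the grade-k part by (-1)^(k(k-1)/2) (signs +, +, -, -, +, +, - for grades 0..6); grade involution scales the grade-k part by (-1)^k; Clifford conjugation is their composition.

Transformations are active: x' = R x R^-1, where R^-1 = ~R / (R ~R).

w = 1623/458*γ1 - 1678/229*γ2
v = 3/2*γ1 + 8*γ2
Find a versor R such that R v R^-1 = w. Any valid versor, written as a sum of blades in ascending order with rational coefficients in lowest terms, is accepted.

Reasoning: v^2 = w^2 = -265/4 since conjugation preserves the quadratic form; R = v + w = 1155/229*γ1 + 154/229*γ2 is then valid when invertible, keeping its own part and reversing (v - w)/2.
Answer: 1155/229*γ1 + 154/229*γ2


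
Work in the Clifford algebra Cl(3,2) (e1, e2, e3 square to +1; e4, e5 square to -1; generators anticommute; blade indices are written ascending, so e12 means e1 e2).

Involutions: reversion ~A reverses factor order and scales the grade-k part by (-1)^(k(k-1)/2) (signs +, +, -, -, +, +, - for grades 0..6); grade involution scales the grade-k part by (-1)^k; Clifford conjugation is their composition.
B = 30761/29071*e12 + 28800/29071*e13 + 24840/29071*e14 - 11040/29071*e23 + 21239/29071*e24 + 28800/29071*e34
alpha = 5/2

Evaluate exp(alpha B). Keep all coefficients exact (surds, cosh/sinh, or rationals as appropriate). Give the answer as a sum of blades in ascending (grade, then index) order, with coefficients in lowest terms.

B^2 term by term: the squares give (30761/29071)^2*(e12)^2 + (28800/29071)^2*(e13)^2 + (24840/29071)^2*(e14)^2 + (-11040/29071)^2*(e23)^2 + (21239/29071)^2*(e24)^2 + (28800/29071)^2*(e34)^2 = 946239121/845123041*(-1) + 829440000/845123041*(-1) + 617025600/845123041*(+1) + 121881600/845123041*(-1) + 451095121/845123041*(+1) + 829440000/845123041*(+1) = 0 (each basis 2-blade squares to minus the product of its generators' squares); cross terms between blades sharing an index anticommute and cancel; the commuting (index-disjoint) pairs give grade-4 terms 2*c*c'*(blade product), which cancel blade by blade — e1234: 1771833600/845123041 - 1223366400/845123041 - 548467200/845123041 = 0 — confirming B is simple. So B^2 = 0.
B^2 = 0, so the series truncates immediately: exp(alpha B) = 1 + alpha B (parabolic case).
Answer: 1 + 153805/58142*e12 + 72000/29071*e13 + 62100/29071*e14 - 27600/29071*e23 + 106195/58142*e24 + 72000/29071*e34


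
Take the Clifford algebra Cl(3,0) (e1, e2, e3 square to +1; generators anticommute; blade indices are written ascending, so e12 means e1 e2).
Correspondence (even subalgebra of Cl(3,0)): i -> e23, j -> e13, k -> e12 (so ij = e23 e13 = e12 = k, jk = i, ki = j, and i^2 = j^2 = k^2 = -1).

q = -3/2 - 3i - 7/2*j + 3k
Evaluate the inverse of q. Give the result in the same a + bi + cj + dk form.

In blades: q = -3/2 + 3*e12 - 7/2*e13 - 3*e23.
With qbar = -3/2 - 3*e12 + 7/2*e13 + 3*e23 (scalar fixed, mapped units negated), q qbar = 65/2 (the sum of squared coefficients), so q^-1 = qbar / (65/2) = -3/65 - 6/65*e12 + 7/65*e13 + 6/65*e23; translating back:
Answer: -3/65 + 6/65*i + 7/65*j - 6/65*k


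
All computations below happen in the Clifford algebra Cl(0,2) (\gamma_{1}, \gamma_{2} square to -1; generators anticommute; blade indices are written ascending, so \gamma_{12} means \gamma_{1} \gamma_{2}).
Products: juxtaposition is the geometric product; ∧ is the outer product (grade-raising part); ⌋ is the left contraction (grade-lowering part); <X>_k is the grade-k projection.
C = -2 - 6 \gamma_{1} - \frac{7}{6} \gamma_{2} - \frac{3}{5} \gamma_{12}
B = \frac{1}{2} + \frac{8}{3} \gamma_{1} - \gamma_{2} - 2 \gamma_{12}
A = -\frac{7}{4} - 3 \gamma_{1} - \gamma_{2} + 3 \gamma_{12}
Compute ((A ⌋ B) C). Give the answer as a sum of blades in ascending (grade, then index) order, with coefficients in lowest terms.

step 1: \frac{97}{8} - \frac{8}{3} \gamma_{1} - \frac{17}{4} \gamma_{2} + \frac{7}{2} \gamma_{12}
step 2: -\frac{5173}{120} - \frac{3647}{60} \gamma_{1} - \frac{6779}{240} \gamma_{2} - \frac{13199}{360} \gamma_{12}
Answer: -\frac{5173}{120} - \frac{3647}{60} \gamma_{1} - \frac{6779}{240} \gamma_{2} - \frac{13199}{360} \gamma_{12}


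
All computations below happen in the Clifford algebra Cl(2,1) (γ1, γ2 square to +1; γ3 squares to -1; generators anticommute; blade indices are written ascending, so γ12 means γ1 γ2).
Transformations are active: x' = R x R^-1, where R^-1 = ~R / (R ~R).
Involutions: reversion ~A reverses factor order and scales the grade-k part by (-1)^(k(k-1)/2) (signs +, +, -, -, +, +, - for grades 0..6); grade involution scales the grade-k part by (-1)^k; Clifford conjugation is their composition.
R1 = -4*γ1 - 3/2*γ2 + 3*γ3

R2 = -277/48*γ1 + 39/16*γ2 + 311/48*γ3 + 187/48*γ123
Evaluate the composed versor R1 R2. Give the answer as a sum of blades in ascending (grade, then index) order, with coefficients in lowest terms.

Distribute over the terms of R1 (each basis-blade product reordered to ascending indices, repeated generators contracted through their squares):
(-4*γ1) R2 = 277/12 - 39/4*γ12 - 311/12*γ13 - 187/12*γ23
(-3/2*γ2) R2 = -117/32 - 277/32*γ12 + 187/32*γ13 - 311/32*γ23
(3*γ3) R2 = -311/16 - 187/16*γ12 + 277/16*γ13 - 117/16*γ23
Summing the partial products and collecting blades:
Answer: -1/96 - 963/32*γ12 - 265/96*γ13 - 3131/96*γ23


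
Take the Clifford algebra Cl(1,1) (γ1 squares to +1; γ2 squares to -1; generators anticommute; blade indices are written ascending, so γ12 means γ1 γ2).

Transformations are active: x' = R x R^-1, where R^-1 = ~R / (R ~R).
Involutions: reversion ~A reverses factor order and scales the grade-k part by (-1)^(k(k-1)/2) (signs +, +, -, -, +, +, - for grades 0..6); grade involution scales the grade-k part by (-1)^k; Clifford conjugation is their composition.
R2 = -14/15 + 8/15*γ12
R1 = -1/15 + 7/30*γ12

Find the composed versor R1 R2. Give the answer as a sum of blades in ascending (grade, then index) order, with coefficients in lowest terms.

Distribute over the terms of R1 (each basis-blade product reordered to ascending indices, repeated generators contracted through their squares):
(-1/15) R2 = 14/225 - 8/225*γ12
(7/30*γ12) R2 = 28/225 - 49/225*γ12
Summing the partial products and collecting blades:
Answer: 14/75 - 19/75*γ12


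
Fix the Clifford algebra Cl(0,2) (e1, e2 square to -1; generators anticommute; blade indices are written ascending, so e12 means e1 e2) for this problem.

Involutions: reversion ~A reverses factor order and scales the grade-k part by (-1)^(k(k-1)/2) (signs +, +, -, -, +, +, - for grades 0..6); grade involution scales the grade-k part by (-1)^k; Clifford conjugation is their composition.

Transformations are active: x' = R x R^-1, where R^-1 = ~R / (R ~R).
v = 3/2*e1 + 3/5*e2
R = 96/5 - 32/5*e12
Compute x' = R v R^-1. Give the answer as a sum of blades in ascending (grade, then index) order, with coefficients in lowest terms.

~R = 96/5 + 32/5*e12, and R ~R = 2048/5, so R^-1 = ~R / (2048/5).
R v = 816/25*e1 + 48/25*e2
Answer: 39/25*e1 - 21/50*e2


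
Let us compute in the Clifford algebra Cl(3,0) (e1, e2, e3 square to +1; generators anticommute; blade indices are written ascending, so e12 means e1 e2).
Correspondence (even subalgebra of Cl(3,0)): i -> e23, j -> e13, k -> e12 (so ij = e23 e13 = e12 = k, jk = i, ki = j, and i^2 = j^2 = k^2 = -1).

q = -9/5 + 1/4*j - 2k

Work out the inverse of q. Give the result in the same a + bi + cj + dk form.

In blades: q = -9/5 - 2*e12 + 1/4*e13.
With qbar = -9/5 + 2*e12 - 1/4*e13 (scalar fixed, mapped units negated), q qbar = 2921/400 (the sum of squared coefficients), so q^-1 = qbar / (2921/400) = -720/2921 + 800/2921*e12 - 100/2921*e13; translating back:
Answer: -720/2921 - 100/2921*j + 800/2921*k


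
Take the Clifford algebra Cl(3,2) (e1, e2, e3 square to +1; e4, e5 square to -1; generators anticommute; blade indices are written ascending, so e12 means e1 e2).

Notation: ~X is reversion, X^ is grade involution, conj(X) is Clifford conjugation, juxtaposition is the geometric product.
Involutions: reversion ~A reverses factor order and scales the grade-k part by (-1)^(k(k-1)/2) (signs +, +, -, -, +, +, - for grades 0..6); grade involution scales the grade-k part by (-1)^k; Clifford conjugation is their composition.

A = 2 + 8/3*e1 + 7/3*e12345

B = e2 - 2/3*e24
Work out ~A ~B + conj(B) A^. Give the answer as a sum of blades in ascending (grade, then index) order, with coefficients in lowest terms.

first term: 2*e2 + 8/3*e12 + 4/3*e24 + 16/9*e124 - 14/9*e135 - 7/3*e1345
second term: -2*e2 - 8/3*e12 + 4/3*e24 - 16/9*e124 + 14/9*e135 - 7/3*e1345
Answer: 8/3*e24 - 14/3*e1345


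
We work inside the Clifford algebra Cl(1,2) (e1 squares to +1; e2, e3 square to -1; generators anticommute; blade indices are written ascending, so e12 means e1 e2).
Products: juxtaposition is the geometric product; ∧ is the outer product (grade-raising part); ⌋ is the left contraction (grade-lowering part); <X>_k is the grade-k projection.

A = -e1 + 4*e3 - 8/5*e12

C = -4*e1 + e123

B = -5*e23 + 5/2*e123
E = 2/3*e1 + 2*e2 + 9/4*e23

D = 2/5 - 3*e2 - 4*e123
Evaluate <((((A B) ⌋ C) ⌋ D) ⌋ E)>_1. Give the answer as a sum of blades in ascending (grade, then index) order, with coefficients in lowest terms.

step 1: -20*e2 - 4*e3 - 10*e12 - 8*e13 - 5/2*e23 + 5*e123
step 2: -5 + 5/2*e1 + 8*e2 - 10*e3 + 4*e12 - 20*e13
step 3: 22 - 65*e2 - 16*e3 - 40*e12 - 32*e13 - 10*e23 + 20*e123
step 4: 305/2 + 44/3*e1 + 8*e2 + 585/4*e3 + 99/2*e23
step 5: 44/3*e1 + 8*e2 + 585/4*e3
Answer: 44/3*e1 + 8*e2 + 585/4*e3


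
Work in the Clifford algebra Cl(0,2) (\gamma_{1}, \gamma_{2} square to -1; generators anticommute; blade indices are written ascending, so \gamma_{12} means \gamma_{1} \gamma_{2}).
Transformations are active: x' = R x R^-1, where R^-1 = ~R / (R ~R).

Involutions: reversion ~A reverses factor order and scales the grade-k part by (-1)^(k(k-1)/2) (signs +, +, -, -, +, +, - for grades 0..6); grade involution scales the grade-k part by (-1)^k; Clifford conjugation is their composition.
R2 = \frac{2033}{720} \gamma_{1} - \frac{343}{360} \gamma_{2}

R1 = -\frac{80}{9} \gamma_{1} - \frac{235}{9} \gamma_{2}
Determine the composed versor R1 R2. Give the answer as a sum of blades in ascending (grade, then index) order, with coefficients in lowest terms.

Distribute over the terms of R1 (each basis-blade product reordered to ascending indices, repeated generators contracted through their squares):
(-\frac{80}{9} \gamma_{1}) R2 = \frac{2033}{81} + \frac{686}{81} \gamma_{12}
(-\frac{235}{9} \gamma_{2}) R2 = -\frac{16121}{648} + \frac{95551}{1296} \gamma_{12}
Summing the partial products and collecting blades:
Answer: \frac{143}{648} + \frac{35509}{432} \gamma_{12}


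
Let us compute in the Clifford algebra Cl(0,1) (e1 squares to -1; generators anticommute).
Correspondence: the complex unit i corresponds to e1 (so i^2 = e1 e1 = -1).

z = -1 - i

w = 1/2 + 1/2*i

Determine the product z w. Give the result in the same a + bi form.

In blades: z = -1 - e1, w = 1/2 + 1/2*e1.
Distribute z over w term by term (generator squares from the signature, products reordered to ascending indices): (-1)*w = -1/2 - 1/2*e1; (-e1)*w = 1/2 - 1/2*e1.
Sum: -e1; translating back through the correspondence:
Answer: -i


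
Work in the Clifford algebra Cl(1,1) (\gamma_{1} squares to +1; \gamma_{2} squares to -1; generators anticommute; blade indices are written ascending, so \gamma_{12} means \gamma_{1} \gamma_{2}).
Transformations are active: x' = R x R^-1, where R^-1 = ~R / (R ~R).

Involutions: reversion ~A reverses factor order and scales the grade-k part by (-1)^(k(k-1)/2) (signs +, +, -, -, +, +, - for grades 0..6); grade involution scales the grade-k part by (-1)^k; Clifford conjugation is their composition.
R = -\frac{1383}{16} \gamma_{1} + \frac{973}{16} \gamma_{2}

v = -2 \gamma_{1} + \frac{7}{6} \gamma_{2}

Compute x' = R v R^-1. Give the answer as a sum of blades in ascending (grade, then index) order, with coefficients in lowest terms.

~R = -\frac{1383}{16} \gamma_{1} + \frac{973}{16} \gamma_{2}, and R ~R = \frac{120745}{32}, so R^-1 = ~R / (\frac{120745}{32}).
R v = \frac{9785}{96} + \frac{665}{32} \gamma_{12}
Answer: -\frac{27147}{10168} \gamma_{1} + \frac{64631}{30504} \gamma_{2}


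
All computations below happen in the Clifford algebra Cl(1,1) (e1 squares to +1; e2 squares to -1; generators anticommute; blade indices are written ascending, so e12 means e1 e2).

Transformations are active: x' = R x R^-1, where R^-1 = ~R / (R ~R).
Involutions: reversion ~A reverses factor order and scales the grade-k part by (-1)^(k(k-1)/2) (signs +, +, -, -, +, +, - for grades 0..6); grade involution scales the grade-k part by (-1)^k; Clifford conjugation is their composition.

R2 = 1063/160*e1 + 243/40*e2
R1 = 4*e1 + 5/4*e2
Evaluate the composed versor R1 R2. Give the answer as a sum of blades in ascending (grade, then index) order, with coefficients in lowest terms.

Distribute over the terms of R1 (each basis-blade product reordered to ascending indices, repeated generators contracted through their squares):
(4*e1) R2 = 1063/40 + 243/10*e12
(5/4*e2) R2 = -243/32 - 1063/128*e12
Summing the partial products and collecting blades:
Answer: 3037/160 + 10237/640*e12


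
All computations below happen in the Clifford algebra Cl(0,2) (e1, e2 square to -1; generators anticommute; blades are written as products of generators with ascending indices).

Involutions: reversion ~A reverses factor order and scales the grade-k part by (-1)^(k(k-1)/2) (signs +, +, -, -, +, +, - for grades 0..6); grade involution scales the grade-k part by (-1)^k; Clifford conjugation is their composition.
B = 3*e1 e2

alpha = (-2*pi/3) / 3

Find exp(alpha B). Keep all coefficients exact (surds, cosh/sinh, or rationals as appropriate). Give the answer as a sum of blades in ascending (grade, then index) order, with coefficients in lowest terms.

B^2 = (3)^2*(e1 e2)^2 = 9*(-1) = -9 (a basis 2-blade squares to minus the product of its generators' squares).
B^2 = -9 — the negative square puts this in the circular regime; l = 3, alpha*l = -2*pi/3, so exp(alpha B) = cos(-2*pi/3) + (sin(-2*pi/3)/3)*B = -1/2 + (-sqrt(3)/6)*B.
Answer: -1/2 - sqrt(3)/2*e1 e2


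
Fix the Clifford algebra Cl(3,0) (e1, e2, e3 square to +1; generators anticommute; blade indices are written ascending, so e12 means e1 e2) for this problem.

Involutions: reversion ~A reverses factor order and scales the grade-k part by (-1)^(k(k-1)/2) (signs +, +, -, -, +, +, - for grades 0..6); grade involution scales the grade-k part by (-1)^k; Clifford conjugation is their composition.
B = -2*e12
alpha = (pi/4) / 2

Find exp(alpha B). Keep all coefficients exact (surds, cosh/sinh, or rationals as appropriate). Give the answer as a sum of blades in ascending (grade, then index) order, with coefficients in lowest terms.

B^2 = (-2)^2*(e12)^2 = 4*(-1) = -4 (a basis 2-blade squares to minus the product of its generators' squares).
B^2 = -4 — circular case — the even/odd split gives cos and sin: l = 2, alpha*l = pi/4, so exp(alpha B) = cos(pi/4) + (sin(pi/4)/2)*B = sqrt(2)/2 + (sqrt(2)/4)*B.
Answer: sqrt(2)/2 - sqrt(2)/2*e12


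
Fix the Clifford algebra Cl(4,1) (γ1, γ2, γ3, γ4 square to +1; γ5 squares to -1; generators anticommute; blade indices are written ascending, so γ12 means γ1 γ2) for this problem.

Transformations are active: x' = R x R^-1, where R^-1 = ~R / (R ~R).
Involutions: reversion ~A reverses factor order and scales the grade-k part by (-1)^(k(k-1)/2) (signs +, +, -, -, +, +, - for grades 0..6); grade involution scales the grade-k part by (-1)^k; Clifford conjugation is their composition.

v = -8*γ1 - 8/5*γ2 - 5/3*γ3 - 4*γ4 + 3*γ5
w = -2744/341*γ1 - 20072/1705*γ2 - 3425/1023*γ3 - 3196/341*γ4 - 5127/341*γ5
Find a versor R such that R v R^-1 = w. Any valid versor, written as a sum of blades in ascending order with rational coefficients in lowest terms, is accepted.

Sketch: the shared square 17176/225 makes R = v + w = -5472/341*γ1 - 4560/341*γ2 - 1710/341*γ3 - 4560/341*γ4 - 4104/341*γ5 the natural versor; its sandwich fixes that direction, negates (v - w)/2, and sends v to w.
Answer: -5472/341*γ1 - 4560/341*γ2 - 1710/341*γ3 - 4560/341*γ4 - 4104/341*γ5


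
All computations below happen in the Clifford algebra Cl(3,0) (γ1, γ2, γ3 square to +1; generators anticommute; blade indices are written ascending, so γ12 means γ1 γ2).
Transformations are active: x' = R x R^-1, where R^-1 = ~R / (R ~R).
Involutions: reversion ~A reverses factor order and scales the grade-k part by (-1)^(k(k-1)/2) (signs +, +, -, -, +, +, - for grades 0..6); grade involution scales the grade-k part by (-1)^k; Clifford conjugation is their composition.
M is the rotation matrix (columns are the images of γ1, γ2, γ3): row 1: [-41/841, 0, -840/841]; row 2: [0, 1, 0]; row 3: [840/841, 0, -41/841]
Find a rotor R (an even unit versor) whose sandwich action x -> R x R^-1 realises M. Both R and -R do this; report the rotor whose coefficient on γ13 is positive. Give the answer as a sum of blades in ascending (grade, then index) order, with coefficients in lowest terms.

Method: write R = a + b12*γ12 + b13*γ13 + b23*γ23 with a^2 + b12^2 + b13^2 + b23^2 = 1 (so R^-1 = ~R). Expanding the columns R e_j ~R gives tr M = 4a^2 - 1 and, from the antisymmetric part, M21 - M12 = -4a*b12, M13 - M31 = 4a*b13, M32 - M23 = -4a*b23.
Here tr M = 759/841, so a^2 = (1 + tr M)/4 = 400/841 and a = ±20/29. Taking a = 20/29: M21 - M12 = 0, M13 - M31 = -1680/841, M32 - M23 = 0, giving b12 = 0, b13 = -21/29, b23 = 0, i.e. R = 20/29 - 21/29*γ13.
Its γ13 coefficient is negative, so report the other preimage -R.
Answer: -20/29 + 21/29*γ13. Note: both R and -R realise this M (trace 759/841); the covering map identifies them, and the γ13-coefficient sign is the tie-breaker.


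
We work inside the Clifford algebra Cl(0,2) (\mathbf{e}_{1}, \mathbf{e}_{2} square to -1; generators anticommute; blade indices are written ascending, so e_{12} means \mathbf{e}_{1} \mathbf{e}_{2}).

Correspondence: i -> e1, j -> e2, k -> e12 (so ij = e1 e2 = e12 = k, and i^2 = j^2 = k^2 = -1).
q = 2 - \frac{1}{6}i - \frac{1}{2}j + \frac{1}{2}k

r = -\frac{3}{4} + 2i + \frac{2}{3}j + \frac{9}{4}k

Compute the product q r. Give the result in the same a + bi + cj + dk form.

In blades: q = 2 - \frac{1}{6} e_{1} - \frac{1}{2} e_{2} + \frac{1}{2} e_{12}, r = -\frac{3}{4} + 2 e_{1} + \frac{2}{3} e_{2} + \frac{9}{4} e_{12}.
Distribute q over r term by term (generator squares from the signature, products reordered to ascending indices): (2)*r = -\frac{3}{2} + 4 e_{1} + \frac{4}{3} e_{2} + \frac{9}{2} e_{12}; (-\frac{1}{6} e_{1})*r = \frac{1}{3} + \frac{1}{8} e_{1} + \frac{3}{8} e_{2} - \frac{1}{9} e_{12}; (-\frac{1}{2} e_{2})*r = \frac{1}{3} - \frac{9}{8} e_{1} + \frac{3}{8} e_{2} + e_{12}; (\frac{1}{2} e_{12})*r = -\frac{9}{8} - \frac{1}{3} e_{1} + e_{2} - \frac{3}{8} e_{12}.
Sum: -\frac{47}{24} + \frac{8}{3} e_{1} + \frac{37}{12} e_{2} + \frac{361}{72} e_{12}; translating back through the correspondence:
Answer: -\frac{47}{24} + \frac{8}{3}i + \frac{37}{12}j + \frac{361}{72}k


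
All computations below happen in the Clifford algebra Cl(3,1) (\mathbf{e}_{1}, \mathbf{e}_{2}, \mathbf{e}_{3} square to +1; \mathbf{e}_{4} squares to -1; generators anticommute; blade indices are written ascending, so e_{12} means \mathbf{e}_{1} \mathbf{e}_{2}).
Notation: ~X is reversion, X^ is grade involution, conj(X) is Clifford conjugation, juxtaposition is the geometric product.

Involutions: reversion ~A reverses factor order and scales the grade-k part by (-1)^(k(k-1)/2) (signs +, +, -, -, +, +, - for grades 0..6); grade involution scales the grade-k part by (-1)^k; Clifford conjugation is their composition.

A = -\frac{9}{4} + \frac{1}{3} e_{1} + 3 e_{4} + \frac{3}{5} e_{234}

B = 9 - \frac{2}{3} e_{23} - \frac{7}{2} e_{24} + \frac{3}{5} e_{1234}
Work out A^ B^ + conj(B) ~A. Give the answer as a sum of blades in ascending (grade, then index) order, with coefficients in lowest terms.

first term: -\frac{81}{4} - \frac{66}{25} e_{1} + \frac{21}{2} e_{2} - \frac{21}{10} e_{3} - \frac{137}{5} e_{4} + \frac{3}{2} e_{23} + \frac{63}{8} e_{24} - \frac{71}{45} e_{123} + \frac{7}{6} e_{124} - \frac{18}{5} e_{234} - \frac{27}{20} e_{1234}
second term: -\frac{81}{4} + \frac{66}{25} e_{1} - \frac{21}{2} e_{2} + \frac{21}{10} e_{3} + \frac{137}{5} e_{4} - \frac{3}{2} e_{23} - \frac{63}{8} e_{24} - \frac{71}{45} e_{123} + \frac{7}{6} e_{124} - \frac{18}{5} e_{234} - \frac{27}{20} e_{1234}
Answer: -\frac{81}{2} - \frac{142}{45} e_{123} + \frac{7}{3} e_{124} - \frac{36}{5} e_{234} - \frac{27}{10} e_{1234}


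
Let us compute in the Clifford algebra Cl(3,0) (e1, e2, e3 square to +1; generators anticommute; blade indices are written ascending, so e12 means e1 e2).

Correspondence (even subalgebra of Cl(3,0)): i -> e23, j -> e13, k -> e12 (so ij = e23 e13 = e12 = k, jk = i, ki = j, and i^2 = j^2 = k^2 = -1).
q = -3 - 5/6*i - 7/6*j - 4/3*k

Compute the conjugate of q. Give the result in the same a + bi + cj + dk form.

In blades: q = -3 - 4/3*e12 - 7/6*e13 - 5/6*e23.
Quaternion conjugation is reversion on the even subalgebra: the scalar is fixed and every grade-2 blade flips sign, giving -3 + 4/3*e12 + 7/6*e13 + 5/6*e23; translating back:
Answer: -3 + 5/6*i + 7/6*j + 4/3*k


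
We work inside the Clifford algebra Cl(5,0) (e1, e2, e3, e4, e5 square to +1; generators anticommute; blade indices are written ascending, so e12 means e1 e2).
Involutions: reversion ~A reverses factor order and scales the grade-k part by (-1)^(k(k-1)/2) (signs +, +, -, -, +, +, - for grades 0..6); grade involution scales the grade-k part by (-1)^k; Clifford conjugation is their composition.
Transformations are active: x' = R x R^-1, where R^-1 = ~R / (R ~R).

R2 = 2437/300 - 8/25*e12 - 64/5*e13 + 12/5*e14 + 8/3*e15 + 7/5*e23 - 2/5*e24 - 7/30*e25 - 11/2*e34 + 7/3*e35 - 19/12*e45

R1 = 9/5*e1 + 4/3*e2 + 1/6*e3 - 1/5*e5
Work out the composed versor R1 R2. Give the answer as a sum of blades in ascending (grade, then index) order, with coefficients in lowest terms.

Distribute over the terms of R1 (each basis-blade product reordered to ascending indices, repeated generators contracted through their squares):
(9/5*e1) R2 = 7311/500*e1 - 72/125*e2 - 576/25*e3 + 108/25*e4 + 24/5*e5 + 63/25*e123 - 18/25*e124 - 21/50*e125 - 99/10*e134 + 21/5*e135 - 57/20*e145
(4/3*e2) R2 = 32/75*e1 + 2437/225*e2 + 28/15*e3 - 8/15*e4 - 14/45*e5 + 256/15*e123 - 16/5*e124 - 32/9*e125 - 22/3*e234 + 28/9*e235 - 19/9*e245
(1/6*e3) R2 = 32/15*e1 - 7/30*e2 + 2437/1800*e3 - 11/12*e4 + 7/18*e5 - 4/75*e123 - 2/5*e134 - 4/9*e135 + 1/15*e234 + 7/180*e235 - 19/72*e345
(-1/5*e5) R2 = 8/15*e1 - 7/150*e2 + 7/15*e3 - 19/60*e4 - 2437/1500*e5 + 8/125*e125 + 64/25*e135 - 12/25*e145 - 7/25*e235 + 2/25*e245 + 11/10*e345
Summing the partial products and collecting blades:
Answer: 26573/1500*e1 + 11222/1125*e2 - 6967/360*e3 + 383/150*e4 + 14639/4500*e5 + 293/15*e123 - 98/25*e124 - 8801/2250*e125 - 103/10*e134 + 1421/225*e135 - 333/100*e145 - 109/15*e234 + 287/100*e235 - 457/225*e245 + 301/360*e345
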